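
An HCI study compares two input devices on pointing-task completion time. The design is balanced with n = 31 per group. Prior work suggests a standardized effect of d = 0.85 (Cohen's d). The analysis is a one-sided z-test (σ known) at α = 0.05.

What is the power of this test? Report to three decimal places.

Power ≈ 0.956

Noncentrality parameter: δ = d·√(n/2) = 0.85 × √(31/2) = 3.3465
Critical value for a one-sided test at α = 0.05: z_α = 1.645.
Power = P(Z > 1.645 − δ) = Φ(1.702) = 0.9556.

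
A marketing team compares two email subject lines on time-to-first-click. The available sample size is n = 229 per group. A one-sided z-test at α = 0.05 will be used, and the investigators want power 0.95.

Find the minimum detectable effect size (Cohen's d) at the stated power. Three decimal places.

Required noncentrality: δ = z_{0.05} + z_{0.05} = 1.645 + 1.645 = 3.290.
δ = d·√(n/2) ⇒ d = δ/√(n/2) = 3.290/√(229/2) = 0.3074.

d ≈ 0.307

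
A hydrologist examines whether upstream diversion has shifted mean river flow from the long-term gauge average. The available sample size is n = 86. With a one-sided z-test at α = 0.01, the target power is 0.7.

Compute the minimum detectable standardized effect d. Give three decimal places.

Need Φ(δ − 2.326) = 0.7, so δ = 2.326 + 0.524 = 2.851.
δ = d·√n ⇒ d = δ/√n = 2.851/√86 = 0.3074.

d ≈ 0.307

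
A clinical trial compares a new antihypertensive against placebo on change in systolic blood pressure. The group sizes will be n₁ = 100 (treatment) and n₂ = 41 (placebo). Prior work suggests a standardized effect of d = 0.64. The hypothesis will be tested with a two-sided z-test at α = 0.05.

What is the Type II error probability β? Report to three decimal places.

β ≈ 0.068

Noncentrality parameter: δ = d / √(1/n₁ + 1/n₂) = 0.64 / √(1/100 + 1/41) = 3.4511
Critical value for a two-sided test at α = 0.05: z_{α/2} = 1.960.
Power = Φ(δ − 1.960) + Φ(−δ − 1.960) = Φ(1.491) + Φ(-5.411) = 0.9320 + 0.0000 = 0.9320.
Type II error: β = 1 − power = 1 − 0.9320 = 0.0680.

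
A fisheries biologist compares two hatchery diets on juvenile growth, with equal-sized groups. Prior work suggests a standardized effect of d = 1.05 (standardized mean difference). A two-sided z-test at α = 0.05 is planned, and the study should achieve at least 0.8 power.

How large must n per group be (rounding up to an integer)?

n = 15 per group

For power 0.8 need Φ(δ − z_{0.025}) = 0.8, so δ = z_{0.025} + z_{0.20} = 1.960 + 0.842 = 2.802.
(For δ > 0 the lower-tail rejection region contributes negligibly to power, so the one-term inversion is standard.)
δ = d·√(n/2) ⇒ n = 2(δ/d)² = 2 × (2.802 / 1.05)² = 14.24.
Round up to the next whole unit.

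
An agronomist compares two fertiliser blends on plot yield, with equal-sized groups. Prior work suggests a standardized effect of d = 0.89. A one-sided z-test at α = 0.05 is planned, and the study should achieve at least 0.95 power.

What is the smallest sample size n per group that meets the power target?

n = 28 per group

Set Φ(δ − 1.645) = 0.95; then δ − 1.645 = Φ⁻¹(0.95) = 1.645, giving δ = 3.290.
δ = d·√(n/2) ⇒ n = 2(δ/d)² = 2 × (3.290 / 0.89)² = 27.33.
Round up to the next whole unit.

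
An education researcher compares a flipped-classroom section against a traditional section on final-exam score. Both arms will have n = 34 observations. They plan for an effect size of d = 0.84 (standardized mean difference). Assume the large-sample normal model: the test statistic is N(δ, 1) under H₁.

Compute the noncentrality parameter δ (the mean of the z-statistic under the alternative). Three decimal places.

δ = d·√(n/2) = 0.84 × √(34/2) = 3.4634

δ ≈ 3.463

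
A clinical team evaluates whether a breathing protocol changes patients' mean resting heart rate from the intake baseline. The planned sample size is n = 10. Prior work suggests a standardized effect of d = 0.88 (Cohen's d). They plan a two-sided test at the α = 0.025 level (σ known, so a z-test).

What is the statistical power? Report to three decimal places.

Noncentrality parameter: λ = d·√n = 0.88 × √10 = 2.7828
Two-sided α = 0.025 → critical value z_{0.0125} = 2.241.
Power = Φ(λ − 2.241) + Φ(−λ − 2.241) = Φ(0.541) + Φ(-5.024) = 0.7059 + 0.0000 = 0.7059.

Power ≈ 0.706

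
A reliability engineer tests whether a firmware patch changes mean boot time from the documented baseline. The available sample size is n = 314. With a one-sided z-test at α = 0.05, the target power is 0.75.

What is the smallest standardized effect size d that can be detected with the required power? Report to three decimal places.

Need Φ(δ − 1.645) = 0.75, so δ = 1.645 + 0.674 = 2.319.
δ = d·√n ⇒ d = δ/√n = 2.319/√314 = 0.1309.

d ≈ 0.131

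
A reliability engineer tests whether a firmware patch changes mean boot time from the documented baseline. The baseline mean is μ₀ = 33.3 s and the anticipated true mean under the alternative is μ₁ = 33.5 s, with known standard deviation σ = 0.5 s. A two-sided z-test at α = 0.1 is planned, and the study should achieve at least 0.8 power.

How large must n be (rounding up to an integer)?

n = 39

Standardized effect: d = |μ₁ − μ₀| / σ = |33.5 − 33.3| / 0.5 = 0.4000
Set Φ(δ − 1.645) = 0.8; then δ − 1.645 = Φ⁻¹(0.8) = 0.842, giving δ = 2.486.
(For δ > 0 the lower-tail rejection region contributes negligibly to power, so the one-term inversion is standard.)
δ = d·√n ⇒ n = (δ/d)² = (2.486 / 0.4000)² = 38.64.
Round up to the next whole unit.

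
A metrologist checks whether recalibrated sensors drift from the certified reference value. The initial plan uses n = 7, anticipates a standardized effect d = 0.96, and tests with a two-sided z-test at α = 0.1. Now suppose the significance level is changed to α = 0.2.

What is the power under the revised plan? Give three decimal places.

Power ≈ 0.896

δ = d·√n = 0.96 × √7 = 2.5399 (unchanged). New critical value: z_{0.1} = 1.282.
Revised power = Φ(δ − 1.282) + Φ(−δ − 1.282) = Φ(1.258) + Φ(-3.821) = 0.8959 + 0.0001 = 0.8959.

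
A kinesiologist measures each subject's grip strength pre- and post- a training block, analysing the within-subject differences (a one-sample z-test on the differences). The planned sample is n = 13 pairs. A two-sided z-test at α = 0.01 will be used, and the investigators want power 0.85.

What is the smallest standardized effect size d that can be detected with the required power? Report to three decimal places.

d ≈ 1.002

Required noncentrality: δ = z_{0.005} + z_{0.15} = 2.576 + 1.036 = 3.612.
(The second rejection-region term Φ(−δ − z_{α/2}) is negligible and dropped.)
δ = d·√n ⇒ d = δ/√n = 3.612/√13 = 1.0019.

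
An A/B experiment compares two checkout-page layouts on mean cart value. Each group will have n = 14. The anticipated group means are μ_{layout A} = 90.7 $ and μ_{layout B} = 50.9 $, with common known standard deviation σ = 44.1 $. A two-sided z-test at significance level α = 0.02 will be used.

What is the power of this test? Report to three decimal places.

Power ≈ 0.524

Standardized effect: d = |μ_{layout A} − μ_{layout B}| / σ = |90.7 − 50.9| / 44.1 = 0.9025
Noncentrality parameter: δ = d·√(n/2) = 0.9025 × √(14/2) = 2.3878
Critical value for a two-sided test at α = 0.02: z_{α/2} = 2.326.
Power = Φ(δ − 2.326) + Φ(−δ − 2.326) = Φ(0.061) + Φ(-4.714) = 0.5245 + 0.0000 = 0.5245.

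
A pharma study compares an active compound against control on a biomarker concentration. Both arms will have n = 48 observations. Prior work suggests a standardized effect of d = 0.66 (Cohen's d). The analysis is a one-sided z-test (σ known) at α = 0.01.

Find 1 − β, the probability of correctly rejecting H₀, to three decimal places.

Noncentrality parameter: δ = d·√(n/2) = 0.66 × √(48/2) = 3.2333
One-sided α = 0.01 → critical value z_{0.01} = 2.326.
Power = P(Z > 2.326 − δ) = Φ(0.907) = 0.8178.

Power ≈ 0.818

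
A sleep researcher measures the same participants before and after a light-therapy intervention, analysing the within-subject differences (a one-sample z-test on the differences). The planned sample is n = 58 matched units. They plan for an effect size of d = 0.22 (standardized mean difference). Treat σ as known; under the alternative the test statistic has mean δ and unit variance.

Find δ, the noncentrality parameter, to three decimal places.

The noncentrality parameter scales effect size by the design's sample-size factor: δ = d·√n = 0.22 × √58 = 1.6755

δ ≈ 1.675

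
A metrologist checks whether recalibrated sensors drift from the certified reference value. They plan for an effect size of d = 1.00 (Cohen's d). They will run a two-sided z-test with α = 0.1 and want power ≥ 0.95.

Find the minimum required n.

Set Φ(δ − 1.645) = 0.95; then δ − 1.645 = Φ⁻¹(0.95) = 1.645, giving δ = 3.290.
(The Φ(−δ − z_{α/2}) term is vanishingly small for δ > 0 and is dropped in the standard sample-size formula.)
δ = d·√n ⇒ n = (δ/d)² = (3.290 / 1.00)² = 10.82.
Rounding up, n = 11.

n = 11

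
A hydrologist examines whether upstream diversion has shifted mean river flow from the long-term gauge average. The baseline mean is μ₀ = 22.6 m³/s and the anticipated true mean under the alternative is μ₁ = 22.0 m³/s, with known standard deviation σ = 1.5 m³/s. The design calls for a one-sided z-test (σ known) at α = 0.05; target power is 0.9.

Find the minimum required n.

n = 54

Standardized effect: d = |μ₁ − μ₀| / σ = |22.0 − 22.6| / 1.5 = 0.4000
For power 0.9 need Φ(δ − z_{0.05}) = 0.9, so δ = z_{0.05} + z_{0.10} = 1.645 + 1.282 = 2.926.
δ = d·√n ⇒ n = (δ/d)² = (2.926 / 0.4000)² = 53.52.
Rounding up, n = 54.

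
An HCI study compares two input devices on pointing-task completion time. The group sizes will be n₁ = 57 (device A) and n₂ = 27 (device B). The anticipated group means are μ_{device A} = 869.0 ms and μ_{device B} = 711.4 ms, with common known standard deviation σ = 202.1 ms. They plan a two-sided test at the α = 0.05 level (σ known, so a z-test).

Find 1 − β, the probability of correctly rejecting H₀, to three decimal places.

Power ≈ 0.916

Standardized effect: d = |μ_{device A} − μ_{device B}| / σ = |869.0 − 711.4| / 202.1 = 0.7798
Noncentrality parameter: δ = d / √(1/n₁ + 1/n₂) = 0.7798 / √(1/57 + 1/27) = 3.3379
Critical value for a two-sided test at α = 0.05: z_{α/2} = 1.960.
Power = Φ(δ − 1.960) + Φ(−δ − 1.960) = Φ(1.378) + Φ(-5.298) = 0.9159 + 0.0000 = 0.9159.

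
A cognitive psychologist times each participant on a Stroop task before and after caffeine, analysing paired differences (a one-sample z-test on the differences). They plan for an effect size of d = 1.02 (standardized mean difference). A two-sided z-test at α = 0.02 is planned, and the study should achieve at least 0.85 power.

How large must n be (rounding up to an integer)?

Set Φ(δ − 2.326) = 0.85; then δ − 2.326 = Φ⁻¹(0.85) = 1.036, giving δ = 3.363.
(The Φ(−δ − z_{α/2}) term is vanishingly small for δ > 0 and is dropped in the standard sample-size formula.)
δ = d·√n ⇒ n = (δ/d)² = (3.363 / 1.02)² = 10.87.
Round up to the next whole unit.

n = 11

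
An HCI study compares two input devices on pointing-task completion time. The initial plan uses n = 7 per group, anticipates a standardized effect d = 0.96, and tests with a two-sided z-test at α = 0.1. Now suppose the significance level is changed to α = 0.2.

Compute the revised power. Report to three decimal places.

Power ≈ 0.698

δ = d·√(n/2) = 0.96 × √(7/2) = 1.7960 (unchanged). New critical value: z_{0.1} = 1.282.
Revised power = Φ(δ − 1.282) + Φ(−δ − 1.282) = Φ(0.514) + Φ(-3.078) = 0.6965 + 0.0010 = 0.6976.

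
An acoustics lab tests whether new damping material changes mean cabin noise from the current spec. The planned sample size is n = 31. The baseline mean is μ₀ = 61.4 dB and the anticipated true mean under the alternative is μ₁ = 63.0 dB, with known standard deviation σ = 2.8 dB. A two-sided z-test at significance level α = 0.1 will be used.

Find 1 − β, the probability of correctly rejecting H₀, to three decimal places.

Power ≈ 0.938

Standardized effect: d = |μ₁ − μ₀| / σ = |63.0 − 61.4| / 2.8 = 0.5714
Noncentrality parameter: δ = d·√n = 0.5714 × √31 = 3.1816
Critical value for a two-sided test at α = 0.1: z_{α/2} = 1.645.
Power = Φ(δ − 1.645) + Φ(−δ − 1.645) = Φ(1.537) + Φ(-4.826) = 0.9378 + 0.0000 = 0.9378.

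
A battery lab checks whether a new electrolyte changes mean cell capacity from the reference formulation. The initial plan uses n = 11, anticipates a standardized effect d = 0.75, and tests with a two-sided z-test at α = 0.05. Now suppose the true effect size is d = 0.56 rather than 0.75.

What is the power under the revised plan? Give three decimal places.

With d = 0.56: δ = d·√n = 0.56 × √11 = 1.8573. Critical value z_{0.025} = 1.960.
Revised power = Φ(δ − 1.960) + Φ(−δ − 1.960) = Φ(-0.103) + Φ(-3.817) = 0.4591 + 0.0001 = 0.4592.

Power ≈ 0.459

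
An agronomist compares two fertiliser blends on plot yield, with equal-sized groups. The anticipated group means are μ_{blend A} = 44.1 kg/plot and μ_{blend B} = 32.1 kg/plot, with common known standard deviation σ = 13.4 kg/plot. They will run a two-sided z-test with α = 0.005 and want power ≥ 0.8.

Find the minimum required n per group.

Standardized effect: d = |μ_{blend A} − μ_{blend B}| / σ = |44.1 − 32.1| / 13.4 = 0.8955
For power 0.8 need Φ(δ − z_{0.0025}) = 0.8, so δ = z_{0.0025} + z_{0.20} = 2.807 + 0.842 = 3.649.
(Ignoring the negligible lower-tail rejection probability gives the usual closed-form inversion.)
δ = d·√(n/2) ⇒ n = 2(δ/d)² = 2 × (3.649 / 0.8955)² = 33.20.
Rounding up, n = 34 per group.

n = 34 per group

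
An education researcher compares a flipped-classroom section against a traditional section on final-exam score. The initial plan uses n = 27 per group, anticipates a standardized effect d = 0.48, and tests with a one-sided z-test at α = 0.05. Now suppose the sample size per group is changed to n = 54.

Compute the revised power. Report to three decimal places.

Power ≈ 0.802

With n = 54 per group: δ = d·√(n/2) = 0.48 × √(54/2) = 2.4942. Critical value z_{0.05} = 1.645.
Revised power = P(Z > 1.645 − δ) = Φ(0.849) = 0.8021.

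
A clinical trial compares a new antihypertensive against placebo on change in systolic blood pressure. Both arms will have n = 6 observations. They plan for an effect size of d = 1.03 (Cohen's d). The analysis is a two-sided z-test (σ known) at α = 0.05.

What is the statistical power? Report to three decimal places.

Noncentrality parameter: δ = d·√(n/2) = 1.03 × √(6/2) = 1.7840
Critical value for a two-sided test at α = 0.05: z_{α/2} = 1.960.
Power = Φ(δ − 1.960) + Φ(−δ − 1.960) = Φ(-0.176) + Φ(-3.744) = 0.4302 + 0.0001 = 0.4303.

Power ≈ 0.430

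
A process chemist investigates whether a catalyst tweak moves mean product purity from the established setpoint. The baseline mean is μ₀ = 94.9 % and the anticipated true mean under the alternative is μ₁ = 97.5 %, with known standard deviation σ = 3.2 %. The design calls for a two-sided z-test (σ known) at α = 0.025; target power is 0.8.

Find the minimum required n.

n = 15

Standardized effect: d = |μ₁ − μ₀| / σ = |97.5 − 94.9| / 3.2 = 0.8125
For power 0.8 need Φ(δ − z_{0.0125}) = 0.8, so δ = z_{0.0125} + z_{0.20} = 2.241 + 0.842 = 3.083.
(For δ > 0 the lower-tail rejection region contributes negligibly to power, so the one-term inversion is standard.)
δ = d·√n ⇒ n = (δ/d)² = (3.083 / 0.8125)² = 14.40.
Rounding up, n = 15.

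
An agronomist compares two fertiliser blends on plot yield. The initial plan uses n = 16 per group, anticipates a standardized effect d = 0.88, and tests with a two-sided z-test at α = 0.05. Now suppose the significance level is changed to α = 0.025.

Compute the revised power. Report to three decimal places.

δ = d·√(n/2) = 0.88 × √(16/2) = 2.4890 (unchanged). New critical value: z_{0.0125} = 2.241.
Revised power = Φ(δ − 2.241) + Φ(−δ − 2.241) = Φ(0.248) + Φ(-4.730) = 0.5978 + 0.0000 = 0.5978.

Power ≈ 0.598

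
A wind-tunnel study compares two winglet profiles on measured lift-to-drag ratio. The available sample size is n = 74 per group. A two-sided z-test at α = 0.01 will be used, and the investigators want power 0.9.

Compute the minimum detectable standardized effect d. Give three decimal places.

d ≈ 0.634

Need Φ(δ − 2.576) = 0.9, so δ = 2.576 + 1.282 = 3.857.
(The second rejection-region term Φ(−δ − z_{α/2}) is negligible and dropped.)
δ = d·√(n/2) ⇒ d = δ/√(n/2) = 3.857/√(74/2) = 0.6341.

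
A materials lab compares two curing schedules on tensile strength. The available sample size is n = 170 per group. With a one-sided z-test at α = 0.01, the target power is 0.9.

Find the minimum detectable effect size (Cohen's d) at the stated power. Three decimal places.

Need Φ(δ − 2.326) = 0.9, so δ = 2.326 + 1.282 = 3.608.
δ = d·√(n/2) ⇒ d = δ/√(n/2) = 3.608/√(170/2) = 0.3913.

d ≈ 0.391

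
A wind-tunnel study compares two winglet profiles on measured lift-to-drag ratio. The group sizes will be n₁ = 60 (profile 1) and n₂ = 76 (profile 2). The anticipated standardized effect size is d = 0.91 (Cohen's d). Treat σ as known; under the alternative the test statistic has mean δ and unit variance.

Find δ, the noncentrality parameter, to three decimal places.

δ ≈ 5.269

δ = d / √(1/n₁ + 1/n₂) = 0.91 / √(1/60 + 1/76) = 5.2693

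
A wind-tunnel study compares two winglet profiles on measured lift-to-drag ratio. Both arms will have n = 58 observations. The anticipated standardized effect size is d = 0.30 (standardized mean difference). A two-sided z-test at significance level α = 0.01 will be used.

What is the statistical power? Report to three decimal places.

Power ≈ 0.168

Noncentrality parameter: δ = d·√(n/2) = 0.30 × √(58/2) = 1.6155
Two-sided α = 0.01 → critical value z_{0.005} = 2.576.
Power = Φ(δ − 2.576) + Φ(−δ − 2.576) = Φ(-0.960) + Φ(-4.191) = 0.1685 + 0.0000 = 0.1685.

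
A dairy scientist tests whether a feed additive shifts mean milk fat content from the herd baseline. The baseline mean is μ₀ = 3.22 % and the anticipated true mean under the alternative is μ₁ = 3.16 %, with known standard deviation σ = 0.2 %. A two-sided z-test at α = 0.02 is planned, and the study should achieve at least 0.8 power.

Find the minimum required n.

Standardized effect: d = |μ₁ − μ₀| / σ = |3.16 − 3.22| / 0.2 = 0.3000
For power 0.8 need Φ(δ − z_{0.01}) = 0.8, so δ = z_{0.01} + z_{0.20} = 2.326 + 0.842 = 3.168.
(Ignoring the negligible lower-tail rejection probability gives the usual closed-form inversion.)
δ = d·√n ⇒ n = (δ/d)² = (3.168 / 0.3000)² = 111.51.
Rounding up, n = 112.

n = 112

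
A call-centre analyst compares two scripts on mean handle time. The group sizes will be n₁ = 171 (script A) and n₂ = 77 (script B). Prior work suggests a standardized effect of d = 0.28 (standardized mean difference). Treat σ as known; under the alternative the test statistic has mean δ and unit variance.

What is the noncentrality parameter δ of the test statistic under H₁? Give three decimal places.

δ ≈ 2.040

The noncentrality parameter scales effect size by the design's sample-size factor: δ = d / √(1/n₁ + 1/n₂) = 0.28 / √(1/171 + 1/77) = 2.0402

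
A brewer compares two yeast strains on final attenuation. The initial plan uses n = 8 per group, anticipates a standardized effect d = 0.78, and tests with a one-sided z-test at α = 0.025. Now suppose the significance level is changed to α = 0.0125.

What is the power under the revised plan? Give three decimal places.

δ = d·√(n/2) = 0.78 × √(8/2) = 1.5600 (unchanged). New critical value: z_{0.0125} = 2.241.
Revised power = P(Z > 2.241 − δ) = Φ(-0.681) = 0.2478.

Power ≈ 0.248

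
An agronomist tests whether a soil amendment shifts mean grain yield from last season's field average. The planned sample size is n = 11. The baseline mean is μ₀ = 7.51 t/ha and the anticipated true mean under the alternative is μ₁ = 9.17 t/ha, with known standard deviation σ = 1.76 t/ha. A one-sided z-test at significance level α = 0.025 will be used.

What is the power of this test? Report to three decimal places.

Standardized effect: d = |μ₁ − μ₀| / σ = |9.17 − 7.51| / 1.76 = 0.9432
Noncentrality parameter: δ = d·√n = 0.9432 × √11 = 3.1282
Critical value for a one-sided test at α = 0.025: z_α = 1.960.
Power = Φ(δ − 1.960) = Φ(1.168) = 0.8786.

Power ≈ 0.879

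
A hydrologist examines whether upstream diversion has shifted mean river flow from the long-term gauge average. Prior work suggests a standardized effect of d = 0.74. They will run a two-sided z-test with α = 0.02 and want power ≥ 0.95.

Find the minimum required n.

Set Φ(δ − 2.326) = 0.95; then δ − 2.326 = Φ⁻¹(0.95) = 1.645, giving δ = 3.971.
(The Φ(−δ − z_{α/2}) term is vanishingly small for δ > 0 and is dropped in the standard sample-size formula.)
δ = d·√n ⇒ n = (δ/d)² = (3.971 / 0.74)² = 28.80.
Round up to the next whole unit.

n = 29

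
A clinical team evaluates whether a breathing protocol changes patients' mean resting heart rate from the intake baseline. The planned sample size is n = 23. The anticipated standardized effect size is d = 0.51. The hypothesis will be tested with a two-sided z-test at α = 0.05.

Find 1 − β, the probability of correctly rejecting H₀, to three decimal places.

Power ≈ 0.686

Noncentrality parameter: δ = d·√n = 0.51 × √23 = 2.4459
Critical value for a two-sided test at α = 0.05: z_{α/2} = 1.960.
Power = Φ(δ − 1.960) + Φ(−δ − 1.960) = Φ(0.486) + Φ(-4.406) = 0.6865 + 0.0000 = 0.6865.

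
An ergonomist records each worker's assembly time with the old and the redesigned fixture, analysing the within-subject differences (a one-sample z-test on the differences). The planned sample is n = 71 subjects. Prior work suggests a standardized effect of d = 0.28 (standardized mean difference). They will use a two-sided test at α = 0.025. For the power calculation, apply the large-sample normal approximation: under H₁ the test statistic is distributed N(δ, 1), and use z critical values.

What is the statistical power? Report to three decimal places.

Power ≈ 0.547

Noncentrality parameter: λ = d·√n = 0.28 × √71 = 2.3593
Two-sided α = 0.025 → critical value z_{0.0125} = 2.241.
Power = Φ(λ − 2.241) + Φ(−λ − 2.241) = Φ(0.118) + Φ(-4.601) = 0.5469 + 0.0000 = 0.5469.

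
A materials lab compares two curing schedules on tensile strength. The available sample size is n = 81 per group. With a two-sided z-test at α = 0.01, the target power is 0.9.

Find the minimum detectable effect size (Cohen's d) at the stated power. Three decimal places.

Required noncentrality: δ = z_{0.005} + z_{0.10} = 2.576 + 1.282 = 3.857.
(The second rejection-region term Φ(−δ − z_{α/2}) is negligible and dropped.)
δ = d·√(n/2) ⇒ d = δ/√(n/2) = 3.857/√(81/2) = 0.6061.

d ≈ 0.606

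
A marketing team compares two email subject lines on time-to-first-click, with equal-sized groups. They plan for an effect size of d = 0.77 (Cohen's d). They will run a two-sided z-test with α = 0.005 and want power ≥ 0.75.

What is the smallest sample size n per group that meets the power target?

n = 41 per group

For power 0.75 need Φ(δ − z_{0.0025}) = 0.75, so δ = z_{0.0025} + z_{0.25} = 2.807 + 0.674 = 3.482.
(The Φ(−δ − z_{α/2}) term is vanishingly small for δ > 0 and is dropped in the standard sample-size formula.)
δ = d·√(n/2) ⇒ n = 2(δ/d)² = 2 × (3.482 / 0.77)² = 40.89.
Round up to the next whole unit.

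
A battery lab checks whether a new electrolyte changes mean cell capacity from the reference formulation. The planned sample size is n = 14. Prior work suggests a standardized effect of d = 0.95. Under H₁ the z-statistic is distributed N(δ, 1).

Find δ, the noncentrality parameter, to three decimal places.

δ = d·√n = 0.95 × √14 = 3.5546

δ ≈ 3.555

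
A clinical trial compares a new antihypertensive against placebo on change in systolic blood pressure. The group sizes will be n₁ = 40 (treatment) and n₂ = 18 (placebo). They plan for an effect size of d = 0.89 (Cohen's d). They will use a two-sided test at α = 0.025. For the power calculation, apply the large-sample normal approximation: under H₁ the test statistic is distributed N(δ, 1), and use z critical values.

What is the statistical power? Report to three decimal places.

Power ≈ 0.814

Noncentrality parameter: δ = d / √(1/n₁ + 1/n₂) = 0.89 / √(1/40 + 1/18) = 3.1358
Critical value for a two-sided test at α = 0.025: z_{α/2} = 2.241.
Power = Φ(δ − 2.241) + Φ(−δ − 2.241) = Φ(0.894) + Φ(-5.377) = 0.8144 + 0.0000 = 0.8144.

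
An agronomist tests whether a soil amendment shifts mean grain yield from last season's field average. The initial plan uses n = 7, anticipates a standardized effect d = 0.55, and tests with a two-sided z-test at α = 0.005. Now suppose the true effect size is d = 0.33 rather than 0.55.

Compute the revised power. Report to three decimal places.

Power ≈ 0.027

With d = 0.33: δ = d·√n = 0.33 × √7 = 0.8731. Critical value z_{0.0025} = 2.807.
Revised power = Φ(δ − 2.807) + Φ(−δ − 2.807) = Φ(-1.934) + Φ(-3.680) = 0.0266 + 0.0001 = 0.0267.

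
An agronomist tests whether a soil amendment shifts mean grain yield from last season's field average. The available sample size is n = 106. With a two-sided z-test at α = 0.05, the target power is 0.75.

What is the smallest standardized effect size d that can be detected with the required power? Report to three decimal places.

Need Φ(δ − 1.960) = 0.75, so δ = 1.960 + 0.674 = 2.634.
(Lower-tail contribution to power is negligible for δ > 0.)
δ = d·√n ⇒ d = δ/√n = 2.634/√106 = 0.2559.

d ≈ 0.256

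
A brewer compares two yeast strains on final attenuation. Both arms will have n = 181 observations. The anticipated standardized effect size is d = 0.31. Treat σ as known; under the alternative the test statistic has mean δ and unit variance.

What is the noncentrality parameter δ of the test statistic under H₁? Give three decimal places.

δ ≈ 2.949

The noncentrality parameter scales effect size by the design's sample-size factor: δ = d·√(n/2) = 0.31 × √(181/2) = 2.9491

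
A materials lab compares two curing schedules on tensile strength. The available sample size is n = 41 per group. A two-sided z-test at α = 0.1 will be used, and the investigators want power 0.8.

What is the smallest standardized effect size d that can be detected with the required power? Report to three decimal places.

Required noncentrality: δ = z_{0.05} + z_{0.20} = 1.645 + 0.842 = 2.486.
(The second rejection-region term Φ(−δ − z_{α/2}) is negligible and dropped.)
δ = d·√(n/2) ⇒ d = δ/√(n/2) = 2.486/√(41/2) = 0.5492.

d ≈ 0.549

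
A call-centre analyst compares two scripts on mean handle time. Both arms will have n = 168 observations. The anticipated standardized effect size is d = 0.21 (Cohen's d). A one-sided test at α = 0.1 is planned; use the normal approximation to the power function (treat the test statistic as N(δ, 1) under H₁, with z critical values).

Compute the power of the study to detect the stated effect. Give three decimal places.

Noncentrality parameter: δ = d·√(n/2) = 0.21 × √(168/2) = 1.9247
Critical value for a one-sided test at α = 0.1: z_α = 1.282.
Power = Φ(δ − 1.282) = Φ(0.643) = 0.7399.

Power ≈ 0.740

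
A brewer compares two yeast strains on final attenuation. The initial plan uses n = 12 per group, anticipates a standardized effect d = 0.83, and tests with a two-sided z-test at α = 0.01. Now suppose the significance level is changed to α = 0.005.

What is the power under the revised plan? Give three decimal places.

δ = d·√(n/2) = 0.83 × √(12/2) = 2.0331 (unchanged). New critical value: z_{0.0025} = 2.807.
Revised power = Φ(δ − 2.807) + Φ(−δ − 2.807) = Φ(-0.774) + Φ(-4.840) = 0.2195 + 0.0000 = 0.2195.

Power ≈ 0.219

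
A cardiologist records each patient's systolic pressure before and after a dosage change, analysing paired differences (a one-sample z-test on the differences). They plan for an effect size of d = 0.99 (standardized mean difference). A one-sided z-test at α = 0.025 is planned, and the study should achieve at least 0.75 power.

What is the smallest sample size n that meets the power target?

For power 0.75 need Φ(δ − z_{0.025}) = 0.75, so δ = z_{0.025} + z_{0.25} = 1.960 + 0.674 = 2.634.
δ = d·√n ⇒ n = (δ/d)² = (2.634 / 0.99)² = 7.08.
Rounding up, n = 8.

n = 8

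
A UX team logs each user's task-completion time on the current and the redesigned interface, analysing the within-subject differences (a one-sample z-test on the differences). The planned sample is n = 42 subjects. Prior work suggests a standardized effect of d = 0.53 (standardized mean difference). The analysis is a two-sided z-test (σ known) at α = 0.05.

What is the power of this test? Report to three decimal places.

Power ≈ 0.930

Noncentrality parameter: δ = d·√n = 0.53 × √42 = 3.4348
Critical value for a two-sided test at α = 0.05: z_{α/2} = 1.960.
Power = Φ(δ − 1.960) + Φ(−δ − 1.960) = Φ(1.475) + Φ(-5.395) = 0.9299 + 0.0000 = 0.9299.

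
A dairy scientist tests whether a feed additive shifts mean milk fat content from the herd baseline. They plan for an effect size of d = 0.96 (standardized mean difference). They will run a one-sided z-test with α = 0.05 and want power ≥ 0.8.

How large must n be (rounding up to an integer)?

n = 7

Set Φ(δ − 1.645) = 0.8; then δ − 1.645 = Φ⁻¹(0.8) = 0.842, giving δ = 2.486.
δ = d·√n ⇒ n = (δ/d)² = (2.486 / 0.96)² = 6.71.
Round up to the next whole unit.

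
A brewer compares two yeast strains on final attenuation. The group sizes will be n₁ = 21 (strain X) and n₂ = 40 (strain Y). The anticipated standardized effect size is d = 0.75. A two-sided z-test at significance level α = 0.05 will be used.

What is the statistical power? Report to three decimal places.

Noncentrality parameter: δ = d / √(1/n₁ + 1/n₂) = 0.75 / √(1/21 + 1/40) = 2.7831
Two-sided α = 0.05 → critical value z_{0.025} = 1.960.
Power = Φ(δ − 1.960) + Φ(−δ − 1.960) = Φ(0.823) + Φ(-4.743) = 0.7948 + 0.0000 = 0.7948.

Power ≈ 0.795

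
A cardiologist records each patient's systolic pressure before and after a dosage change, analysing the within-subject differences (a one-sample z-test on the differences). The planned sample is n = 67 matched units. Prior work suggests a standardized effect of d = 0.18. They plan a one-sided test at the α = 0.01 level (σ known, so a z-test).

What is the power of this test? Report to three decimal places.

Power ≈ 0.197

Noncentrality parameter: δ = d·√n = 0.18 × √67 = 1.4734
Critical value for a one-sided test at α = 0.01: z_α = 2.326.
Power = P(Z > 2.326 − δ) = Φ(-0.853) = 0.1968.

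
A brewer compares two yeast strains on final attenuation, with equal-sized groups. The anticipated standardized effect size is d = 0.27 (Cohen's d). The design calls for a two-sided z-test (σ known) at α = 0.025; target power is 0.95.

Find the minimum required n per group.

n = 415 per group

Set Φ(δ − 2.241) = 0.95; then δ − 2.241 = Φ⁻¹(0.95) = 1.645, giving δ = 3.886.
(Ignoring the negligible lower-tail rejection probability gives the usual closed-form inversion.)
δ = d·√(n/2) ⇒ n = 2(δ/d)² = 2 × (3.886 / 0.27)² = 414.35.
Round up to the next whole unit.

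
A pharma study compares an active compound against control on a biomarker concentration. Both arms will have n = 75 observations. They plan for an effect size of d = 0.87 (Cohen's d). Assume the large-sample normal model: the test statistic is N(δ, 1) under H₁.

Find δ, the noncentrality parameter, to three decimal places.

δ ≈ 5.328

The noncentrality parameter scales effect size by the design's sample-size factor: δ = d·√(n/2) = 0.87 × √(75/2) = 5.3276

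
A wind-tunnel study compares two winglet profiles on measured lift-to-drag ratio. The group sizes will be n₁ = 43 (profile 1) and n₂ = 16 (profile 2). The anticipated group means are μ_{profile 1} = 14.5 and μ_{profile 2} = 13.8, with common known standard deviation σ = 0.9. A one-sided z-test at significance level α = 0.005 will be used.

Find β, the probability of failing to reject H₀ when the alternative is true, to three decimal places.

Standardized effect: d = |μ_{profile 1} − μ_{profile 2}| / σ = |14.5 − 13.8| / 0.9 = 0.7778
Noncentrality parameter: δ = d / √(1/n₁ + 1/n₂) = 0.7778 / √(1/43 + 1/16) = 2.6560
One-sided α = 0.005 → critical value z_{0.005} = 2.576.
Power = P(Z > 2.576 − δ) = Φ(0.080) = 0.5319.
Type II error: β = 1 − power = 1 − 0.5319 = 0.4681.

β ≈ 0.468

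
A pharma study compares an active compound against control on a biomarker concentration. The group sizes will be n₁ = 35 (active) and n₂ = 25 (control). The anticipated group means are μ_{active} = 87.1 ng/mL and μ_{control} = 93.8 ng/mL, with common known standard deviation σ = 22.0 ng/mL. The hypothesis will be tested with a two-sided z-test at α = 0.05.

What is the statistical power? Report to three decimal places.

Standardized effect: d = |μ_{active} − μ_{control}| / σ = |87.1 − 93.8| / 22.0 = 0.3045
Noncentrality parameter: δ = d / √(1/n₁ + 1/n₂) = 0.3045 / √(1/35 + 1/25) = 1.1630
Critical value for a two-sided test at α = 0.05: z_{α/2} = 1.960.
Power = Φ(δ − 1.960) + Φ(−δ − 1.960) = Φ(-0.797) + Φ(-3.123) = 0.2127 + 0.0009 = 0.2136.

Power ≈ 0.214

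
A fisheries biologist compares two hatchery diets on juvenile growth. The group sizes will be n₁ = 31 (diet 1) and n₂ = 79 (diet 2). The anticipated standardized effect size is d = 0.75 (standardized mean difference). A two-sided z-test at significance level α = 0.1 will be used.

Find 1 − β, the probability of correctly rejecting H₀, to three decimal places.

Noncentrality parameter: δ = d / √(1/n₁ + 1/n₂) = 0.75 / √(1/31 + 1/79) = 3.5388
Critical value for a two-sided test at α = 0.1: z_{α/2} = 1.645.
Power = Φ(δ − 1.645) + Φ(−δ − 1.645) = Φ(1.894) + Φ(-5.184) = 0.9709 + 0.0000 = 0.9709.

Power ≈ 0.971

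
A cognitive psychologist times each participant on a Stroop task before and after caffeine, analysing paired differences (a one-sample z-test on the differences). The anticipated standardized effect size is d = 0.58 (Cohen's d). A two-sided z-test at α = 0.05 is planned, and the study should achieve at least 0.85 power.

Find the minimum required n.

For power 0.85 need Φ(δ − z_{0.025}) = 0.85, so δ = z_{0.025} + z_{0.15} = 1.960 + 1.036 = 2.996.
(For δ > 0 the lower-tail rejection region contributes negligibly to power, so the one-term inversion is standard.)
δ = d·√n ⇒ n = (δ/d)² = (2.996 / 0.58)² = 26.69.
Rounding up, n = 27.

n = 27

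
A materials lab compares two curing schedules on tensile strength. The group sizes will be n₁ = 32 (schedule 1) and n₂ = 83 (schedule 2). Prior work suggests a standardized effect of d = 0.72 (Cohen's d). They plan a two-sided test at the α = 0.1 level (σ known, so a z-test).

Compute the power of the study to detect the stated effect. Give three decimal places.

Noncentrality parameter: δ = d / √(1/n₁ + 1/n₂) = 0.72 / √(1/32 + 1/83) = 3.4602
Critical value for a two-sided test at α = 0.1: z_{α/2} = 1.645.
Power = Φ(δ − 1.645) + Φ(−δ − 1.645) = Φ(1.815) + Φ(-5.105) = 0.9653 + 0.0000 = 0.9653.

Power ≈ 0.965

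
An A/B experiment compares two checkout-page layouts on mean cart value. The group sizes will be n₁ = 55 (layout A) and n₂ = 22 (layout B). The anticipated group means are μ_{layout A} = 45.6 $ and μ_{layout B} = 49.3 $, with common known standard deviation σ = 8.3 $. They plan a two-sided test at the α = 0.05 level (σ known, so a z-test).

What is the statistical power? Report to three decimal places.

Power ≈ 0.424

Standardized effect: d = |μ_{layout A} − μ_{layout B}| / σ = |45.6 − 49.3| / 8.3 = 0.4458
Noncentrality parameter: δ = d / √(1/n₁ + 1/n₂) = 0.4458 / √(1/55 + 1/22) = 1.7671
Critical value for a two-sided test at α = 0.05: z_{α/2} = 1.960.
Power = Φ(δ − 1.960) + Φ(−δ − 1.960) = Φ(-0.193) + Φ(-3.727) = 0.4235 + 0.0001 = 0.4236.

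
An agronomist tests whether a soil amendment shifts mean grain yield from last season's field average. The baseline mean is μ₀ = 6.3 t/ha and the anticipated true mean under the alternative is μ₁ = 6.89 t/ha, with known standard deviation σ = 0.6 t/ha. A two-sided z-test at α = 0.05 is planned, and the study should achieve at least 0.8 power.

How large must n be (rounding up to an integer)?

n = 9

Standardized effect: d = |μ₁ − μ₀| / σ = |6.89 − 6.3| / 0.6 = 0.9833
Set Φ(δ − 1.960) = 0.8; then δ − 1.960 = Φ⁻¹(0.8) = 0.842, giving δ = 2.802.
(Ignoring the negligible lower-tail rejection probability gives the usual closed-form inversion.)
δ = d·√n ⇒ n = (δ/d)² = (2.802 / 0.9833)² = 8.12.
Rounding up, n = 9.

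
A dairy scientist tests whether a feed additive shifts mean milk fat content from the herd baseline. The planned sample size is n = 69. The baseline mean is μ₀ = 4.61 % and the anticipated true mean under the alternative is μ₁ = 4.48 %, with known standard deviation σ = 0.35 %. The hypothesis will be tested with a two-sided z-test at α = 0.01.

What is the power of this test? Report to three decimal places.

Power ≈ 0.695

Standardized effect: d = |μ₁ − μ₀| / σ = |4.48 − 4.61| / 0.35 = 0.3714
Noncentrality parameter: λ = d·√n = 0.3714 × √69 = 3.0853
Critical value for a two-sided test at α = 0.01: z_{α/2} = 2.576.
Power = Φ(λ − 2.576) + Φ(−λ − 2.576) = Φ(0.509) + Φ(-5.661) = 0.6948 + 0.0000 = 0.6948.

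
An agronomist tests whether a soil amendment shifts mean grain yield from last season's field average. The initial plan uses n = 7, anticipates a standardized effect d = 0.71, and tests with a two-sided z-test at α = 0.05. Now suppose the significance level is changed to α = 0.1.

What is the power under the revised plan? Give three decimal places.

δ = d·√n = 0.71 × √7 = 1.8785 (unchanged). New critical value: z_{0.05} = 1.645.
Revised power = Φ(δ − 1.645) + Φ(−δ − 1.645) = Φ(0.234) + Φ(-3.523) = 0.5924 + 0.0002 = 0.5926.

Power ≈ 0.593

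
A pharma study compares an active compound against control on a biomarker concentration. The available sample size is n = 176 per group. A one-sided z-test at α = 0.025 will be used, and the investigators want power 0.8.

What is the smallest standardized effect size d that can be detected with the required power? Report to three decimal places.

Need Φ(δ − 1.960) = 0.8, so δ = 1.960 + 0.842 = 2.802.
δ = d·√(n/2) ⇒ d = δ/√(n/2) = 2.802/√(176/2) = 0.2986.

d ≈ 0.299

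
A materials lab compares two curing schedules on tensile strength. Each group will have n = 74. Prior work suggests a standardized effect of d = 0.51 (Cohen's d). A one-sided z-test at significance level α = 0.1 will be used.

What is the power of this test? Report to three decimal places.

Power ≈ 0.966

Noncentrality parameter: δ = d·√(n/2) = 0.51 × √(74/2) = 3.1022
One-sided α = 0.1 → critical value z_{0.1} = 1.282.
Power = P(Z > 1.282 − δ) = Φ(1.821) = 0.9657.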